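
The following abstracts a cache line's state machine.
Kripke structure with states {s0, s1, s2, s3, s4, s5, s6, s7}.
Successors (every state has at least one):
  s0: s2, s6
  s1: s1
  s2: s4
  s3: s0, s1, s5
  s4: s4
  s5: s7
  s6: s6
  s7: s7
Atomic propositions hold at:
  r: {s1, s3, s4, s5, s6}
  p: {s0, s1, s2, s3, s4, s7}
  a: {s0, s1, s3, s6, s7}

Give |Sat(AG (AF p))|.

AF p: least fixpoint, start Z0 = {s0, s1, s2, s3, s4, s7}, add states with every successor in Z. Z1 = {s0, s1, s2, s3, s4, s5, s7}; fixed.
Sat(AF p) = {s0, s1, s2, s3, s4, s5, s7}
AG (AF p): greatest fixpoint, start Z0 = {s0, s1, s2, s3, s4, s5, s7}, keep only states in Sat with every successor in Z. Z1 = {s1, s2, s3, s4, s5, s7}; Z2 = {s1, s2, s4, s5, s7}; fixed.
Sat(AG (AF p)) = {s1, s2, s4, s5, s7}
|Sat(AG (AF p))| = |{s1, s2, s4, s5, s7}| = 5.

5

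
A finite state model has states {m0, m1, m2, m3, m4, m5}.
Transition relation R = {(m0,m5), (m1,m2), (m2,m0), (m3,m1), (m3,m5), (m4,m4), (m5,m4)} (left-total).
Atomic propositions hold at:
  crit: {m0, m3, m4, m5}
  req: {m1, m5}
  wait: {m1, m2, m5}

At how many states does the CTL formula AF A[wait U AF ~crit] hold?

Sat(~crit) = {m1, m2}
AF ~crit: least fixpoint, start Z0 = {m1, m2}, add states with every successor in Z. Already a fixed point.
Sat(AF ~crit) = {m1, m2}
A[wait U AF ~crit]: least fixpoint, start Z0 = Sat(AF ~crit) = {m1, m2}, add states in Sat(wait) with every successor in Z. Already a fixed point.
Sat(A[wait U AF ~crit]) = {m1, m2}
AF A[wait U AF ~crit]: least fixpoint, start Z0 = {m1, m2}, add states with every successor in Z. Already a fixed point.
Sat(AF A[wait U AF ~crit]) = {m1, m2}
|Sat(AF A[wait U AF ~crit])| = |{m1, m2}| = 2.

2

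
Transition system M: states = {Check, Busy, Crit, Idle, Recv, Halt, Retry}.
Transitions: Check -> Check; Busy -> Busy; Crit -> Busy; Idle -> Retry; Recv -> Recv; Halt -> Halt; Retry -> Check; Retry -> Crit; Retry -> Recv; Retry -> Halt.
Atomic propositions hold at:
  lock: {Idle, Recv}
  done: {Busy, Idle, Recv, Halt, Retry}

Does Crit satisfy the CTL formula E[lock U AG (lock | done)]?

Sat(lock | done) = {Busy, Idle, Recv, Halt, Retry}
AG (lock | done): greatest fixpoint, start Z0 = {Busy, Idle, Recv, Halt, Retry}, keep only states in Sat with every successor in Z. Z1 = {Busy, Idle, Recv, Halt}; Z2 = {Busy, Recv, Halt}; fixed.
Sat(AG (lock | done)) = {Busy, Recv, Halt}
E[lock U AG (lock | done)]: least fixpoint, start Z0 = Sat(AG (lock | done)) = {Busy, Recv, Halt}, add states in Sat(lock) with some successor in Z. Already a fixed point.
Sat(E[lock U AG (lock | done)]) = {Busy, Recv, Halt}
Crit ∉ Sat(E[lock U AG (lock | done)]) = {Busy, Recv, Halt}, so the formula does not hold at Crit.

No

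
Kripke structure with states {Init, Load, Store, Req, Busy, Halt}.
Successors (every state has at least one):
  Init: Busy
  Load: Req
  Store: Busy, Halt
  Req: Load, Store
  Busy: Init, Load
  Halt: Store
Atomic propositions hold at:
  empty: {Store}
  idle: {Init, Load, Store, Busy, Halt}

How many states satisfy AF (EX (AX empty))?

2

Sat(AX empty) = {s : every successor in {Store}} = {Halt}
Sat(EX (AX empty)) = {s : some successor in {Halt}} = {Store}
AF (EX (AX empty)): least fixpoint, start Z0 = {Store}, add states with every successor in Z. Z1 = {Store, Halt}; fixed.
Sat(AF (EX (AX empty))) = {Store, Halt}
|Sat(AF (EX (AX empty)))| = |{Store, Halt}| = 2.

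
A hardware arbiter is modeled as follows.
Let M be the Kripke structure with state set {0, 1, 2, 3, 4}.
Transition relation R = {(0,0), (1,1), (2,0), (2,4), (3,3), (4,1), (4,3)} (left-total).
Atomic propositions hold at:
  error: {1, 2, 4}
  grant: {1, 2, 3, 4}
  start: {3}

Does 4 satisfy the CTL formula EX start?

Yes

Sat(EX start) = {s : some successor in {3}} = {3, 4}
4 ∈ Sat(EX start) = {3, 4}, so the formula holds at 4.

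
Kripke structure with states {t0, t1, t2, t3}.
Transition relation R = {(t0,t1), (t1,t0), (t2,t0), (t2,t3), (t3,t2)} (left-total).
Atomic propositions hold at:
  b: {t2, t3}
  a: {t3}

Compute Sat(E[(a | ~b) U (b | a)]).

Sat(~b) = {t0, t1}
Sat(a | ~b) = {t0, t1, t3}
Sat(b | a) = {t2, t3}
E[(a | ~b) U (b | a)]: least fixpoint, start Z0 = Sat((b | a)) = {t2, t3}, add states in Sat(a | ~b) with some successor in Z. Already a fixed point.
Sat(E[(a | ~b) U (b | a)]) = {t2, t3}

{t2, t3}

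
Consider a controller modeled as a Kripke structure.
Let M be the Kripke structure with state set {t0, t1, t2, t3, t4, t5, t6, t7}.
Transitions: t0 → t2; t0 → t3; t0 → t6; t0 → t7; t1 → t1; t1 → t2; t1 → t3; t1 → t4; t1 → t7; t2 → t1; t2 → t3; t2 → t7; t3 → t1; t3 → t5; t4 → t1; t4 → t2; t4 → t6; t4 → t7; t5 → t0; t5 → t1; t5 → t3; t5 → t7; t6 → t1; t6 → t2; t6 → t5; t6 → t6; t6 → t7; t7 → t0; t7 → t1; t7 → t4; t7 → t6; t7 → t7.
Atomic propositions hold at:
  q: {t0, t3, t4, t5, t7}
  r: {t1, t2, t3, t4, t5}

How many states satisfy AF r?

5

AF r: least fixpoint, start Z0 = {t1, t2, t3, t4, t5}, add states with every successor in Z. Already a fixed point.
Sat(AF r) = {t1, t2, t3, t4, t5}
|Sat(AF r)| = |{t1, t2, t3, t4, t5}| = 5.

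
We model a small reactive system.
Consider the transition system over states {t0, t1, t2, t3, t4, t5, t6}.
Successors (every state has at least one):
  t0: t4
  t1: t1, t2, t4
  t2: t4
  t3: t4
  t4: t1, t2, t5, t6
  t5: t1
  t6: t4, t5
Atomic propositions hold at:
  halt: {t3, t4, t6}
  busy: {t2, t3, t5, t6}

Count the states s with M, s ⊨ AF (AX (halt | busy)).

4

Sat(halt | busy) = {t2, t3, t4, t5, t6}
Sat(AX (halt | busy)) = {s : every successor in {t2, t3, t4, t5, t6}} = {t0, t2, t3, t6}
AF (AX (halt | busy)): least fixpoint, start Z0 = {t0, t2, t3, t6}, add states with every successor in Z. Already a fixed point.
Sat(AF (AX (halt | busy))) = {t0, t2, t3, t6}
|Sat(AF (AX (halt | busy)))| = |{t0, t2, t3, t6}| = 4.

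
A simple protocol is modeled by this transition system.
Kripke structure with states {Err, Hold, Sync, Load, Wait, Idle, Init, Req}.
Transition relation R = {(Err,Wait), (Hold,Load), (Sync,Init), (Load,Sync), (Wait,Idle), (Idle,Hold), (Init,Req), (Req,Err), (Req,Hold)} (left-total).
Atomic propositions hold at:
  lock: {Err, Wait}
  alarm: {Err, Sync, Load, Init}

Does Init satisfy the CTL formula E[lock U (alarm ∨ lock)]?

Yes

Sat(alarm ∨ lock) = {Err, Sync, Load, Wait, Init}
E[lock U (alarm ∨ lock)]: least fixpoint, start Z0 = Sat((alarm ∨ lock)) = {Err, Sync, Load, Wait, Init}, add states in Sat(lock) with some successor in Z. Already a fixed point.
Sat(E[lock U (alarm ∨ lock)]) = {Err, Sync, Load, Wait, Init}
Init ∈ Sat(E[lock U (alarm ∨ lock)]) = {Err, Sync, Load, Wait, Init}, so the formula holds at Init.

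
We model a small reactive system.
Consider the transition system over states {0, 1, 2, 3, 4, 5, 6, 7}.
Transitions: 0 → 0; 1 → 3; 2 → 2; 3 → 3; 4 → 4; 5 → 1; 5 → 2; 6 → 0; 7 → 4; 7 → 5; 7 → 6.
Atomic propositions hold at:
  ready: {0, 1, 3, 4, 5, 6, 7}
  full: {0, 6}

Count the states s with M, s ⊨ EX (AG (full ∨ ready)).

Sat(full ∨ ready) = {0, 1, 3, 4, 5, 6, 7}
AG (full ∨ ready): greatest fixpoint, start Z0 = {0, 1, 3, 4, 5, 6, 7}, keep only states in Sat with every successor in Z. Z1 = {0, 1, 3, 4, 6, 7}; Z2 = {0, 1, 3, 4, 6}; fixed.
Sat(AG (full ∨ ready)) = {0, 1, 3, 4, 6}
Sat(EX (AG (full ∨ ready))) = {s : some successor in {0, 1, 3, 4, 6}} = {0, 1, 3, 4, 5, 6, 7}
|Sat(EX (AG (full ∨ ready)))| = |{0, 1, 3, 4, 5, 6, 7}| = 7.

7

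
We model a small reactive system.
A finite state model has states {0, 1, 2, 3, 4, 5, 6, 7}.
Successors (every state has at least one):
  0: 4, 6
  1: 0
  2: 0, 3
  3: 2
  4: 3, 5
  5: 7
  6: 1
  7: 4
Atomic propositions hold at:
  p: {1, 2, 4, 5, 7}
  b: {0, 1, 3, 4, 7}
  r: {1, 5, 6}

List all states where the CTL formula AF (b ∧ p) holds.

Sat(b ∧ p) = {1, 4, 7}
AF (b ∧ p): least fixpoint, start Z0 = {1, 4, 7}, add states with every successor in Z. Z1 = {1, 4, 5, 6, 7}; Z2 = {0, 1, 4, 5, 6, 7}; fixed.
Sat(AF (b ∧ p)) = {0, 1, 4, 5, 6, 7}

{0, 1, 4, 5, 6, 7}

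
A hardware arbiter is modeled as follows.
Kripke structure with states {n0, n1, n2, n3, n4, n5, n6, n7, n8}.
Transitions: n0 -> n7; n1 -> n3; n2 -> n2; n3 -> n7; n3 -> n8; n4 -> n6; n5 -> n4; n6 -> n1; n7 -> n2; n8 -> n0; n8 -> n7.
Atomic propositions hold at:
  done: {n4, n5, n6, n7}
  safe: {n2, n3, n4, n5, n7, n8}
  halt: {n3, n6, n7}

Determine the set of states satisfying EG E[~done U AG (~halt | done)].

Sat(~done) = {n0, n1, n2, n3, n8}
Sat(~halt) = {n0, n1, n2, n4, n5, n8}
Sat(~halt | done) = {n0, n1, n2, n4, n5, n6, n7, n8}
AG (~halt | done): greatest fixpoint, start Z0 = {n0, n1, n2, n4, n5, n6, n7, n8}, keep only states in Sat with every successor in Z. Z1 = {n0, n2, n4, n5, n6, n7, n8}; Z2 = {n0, n2, n4, n5, n7, n8}; Z3 = {n0, n2, n5, n7, n8}; Z4 = {n0, n2, n7, n8}; fixed.
Sat(AG (~halt | done)) = {n0, n2, n7, n8}
E[~done U AG (~halt | done)]: least fixpoint, start Z0 = Sat(AG (~halt | done)) = {n0, n2, n7, n8}, add states in Sat(~done) with some successor in Z. Z1 = {n0, n2, n3, n7, n8}; Z2 = {n0, n1, n2, n3, n7, n8}; fixed.
Sat(E[~done U AG (~halt | done)]) = {n0, n1, n2, n3, n7, n8}
EG E[~done U AG (~halt | done)]: greatest fixpoint, start Z0 = {n0, n1, n2, n3, n7, n8}, keep only states in Sat with some successor in Z. Already a fixed point.
Sat(EG E[~done U AG (~halt | done)]) = {n0, n1, n2, n3, n7, n8}

{n0, n1, n2, n3, n7, n8}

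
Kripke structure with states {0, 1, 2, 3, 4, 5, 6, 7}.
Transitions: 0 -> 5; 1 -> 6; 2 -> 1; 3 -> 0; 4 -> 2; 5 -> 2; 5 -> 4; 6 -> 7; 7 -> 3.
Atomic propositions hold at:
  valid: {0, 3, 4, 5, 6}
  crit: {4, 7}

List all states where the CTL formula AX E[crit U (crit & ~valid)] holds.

{6}

Sat(~valid) = {1, 2, 7}
Sat(crit & ~valid) = {7}
E[crit U (crit & ~valid)]: least fixpoint, start Z0 = Sat((crit & ~valid)) = {7}, add states in Sat(crit) with some successor in Z. Already a fixed point.
Sat(E[crit U (crit & ~valid)]) = {7}
Sat(AX E[crit U (crit & ~valid)]) = {s : every successor in {7}} = {6}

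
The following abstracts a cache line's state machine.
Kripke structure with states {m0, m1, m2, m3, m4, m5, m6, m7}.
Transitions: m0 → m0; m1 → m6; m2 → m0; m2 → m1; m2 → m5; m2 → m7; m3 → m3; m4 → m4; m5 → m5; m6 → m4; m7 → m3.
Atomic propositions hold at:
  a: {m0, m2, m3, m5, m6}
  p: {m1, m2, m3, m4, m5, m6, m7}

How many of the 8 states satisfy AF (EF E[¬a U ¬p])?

Sat(¬a) = {m1, m4, m7}
Sat(¬p) = {m0}
E[¬a U ¬p]: least fixpoint, start Z0 = Sat(¬p) = {m0}, add states in Sat(¬a) with some successor in Z. Already a fixed point.
Sat(E[¬a U ¬p]) = {m0}
EF E[¬a U ¬p]: least fixpoint, start Z0 = {m0}, add states with some successor in Z. Z1 = {m0, m2}; fixed.
Sat(EF E[¬a U ¬p]) = {m0, m2}
AF (EF E[¬a U ¬p]): least fixpoint, start Z0 = {m0, m2}, add states with every successor in Z. Already a fixed point.
Sat(AF (EF E[¬a U ¬p])) = {m0, m2}
|Sat(AF (EF E[¬a U ¬p]))| = |{m0, m2}| = 2.

2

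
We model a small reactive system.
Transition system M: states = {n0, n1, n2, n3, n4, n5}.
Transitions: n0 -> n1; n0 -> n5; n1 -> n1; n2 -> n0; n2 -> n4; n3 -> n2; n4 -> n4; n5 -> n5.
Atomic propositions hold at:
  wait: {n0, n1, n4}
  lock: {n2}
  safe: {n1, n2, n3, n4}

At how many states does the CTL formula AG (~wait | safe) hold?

3

Sat(~wait) = {n2, n3, n5}
Sat(~wait | safe) = {n1, n2, n3, n4, n5}
AG (~wait | safe): greatest fixpoint, start Z0 = {n1, n2, n3, n4, n5}, keep only states in Sat with every successor in Z. Z1 = {n1, n3, n4, n5}; Z2 = {n1, n4, n5}; fixed.
Sat(AG (~wait | safe)) = {n1, n4, n5}
|Sat(AG (~wait | safe))| = |{n1, n4, n5}| = 3.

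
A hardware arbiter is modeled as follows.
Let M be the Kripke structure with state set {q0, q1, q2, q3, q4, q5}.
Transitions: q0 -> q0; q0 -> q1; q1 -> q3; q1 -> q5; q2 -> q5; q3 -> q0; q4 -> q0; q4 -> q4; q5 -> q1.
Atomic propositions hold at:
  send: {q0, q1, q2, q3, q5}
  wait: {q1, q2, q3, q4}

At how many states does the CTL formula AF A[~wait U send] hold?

5

Sat(~wait) = {q0, q5}
A[~wait U send]: least fixpoint, start Z0 = Sat(send) = {q0, q1, q2, q3, q5}, add states in Sat(~wait) with every successor in Z. Already a fixed point.
Sat(A[~wait U send]) = {q0, q1, q2, q3, q5}
AF A[~wait U send]: least fixpoint, start Z0 = {q0, q1, q2, q3, q5}, add states with every successor in Z. Already a fixed point.
Sat(AF A[~wait U send]) = {q0, q1, q2, q3, q5}
|Sat(AF A[~wait U send])| = |{q0, q1, q2, q3, q5}| = 5.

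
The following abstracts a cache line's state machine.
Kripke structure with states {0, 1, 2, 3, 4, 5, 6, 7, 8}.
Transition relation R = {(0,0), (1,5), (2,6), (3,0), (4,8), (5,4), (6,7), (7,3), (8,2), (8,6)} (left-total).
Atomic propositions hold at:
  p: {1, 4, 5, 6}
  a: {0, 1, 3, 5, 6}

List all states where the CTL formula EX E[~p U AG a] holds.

Sat(~p) = {0, 2, 3, 7, 8}
AG a: greatest fixpoint, start Z0 = {0, 1, 3, 5, 6}, keep only states in Sat with every successor in Z. Z1 = {0, 1, 3}; Z2 = {0, 3}; fixed.
Sat(AG a) = {0, 3}
E[~p U AG a]: least fixpoint, start Z0 = Sat(AG a) = {0, 3}, add states in Sat(~p) with some successor in Z. Z1 = {0, 3, 7}; fixed.
Sat(E[~p U AG a]) = {0, 3, 7}
Sat(EX E[~p U AG a]) = {s : some successor in {0, 3, 7}} = {0, 3, 6, 7}

{0, 3, 6, 7}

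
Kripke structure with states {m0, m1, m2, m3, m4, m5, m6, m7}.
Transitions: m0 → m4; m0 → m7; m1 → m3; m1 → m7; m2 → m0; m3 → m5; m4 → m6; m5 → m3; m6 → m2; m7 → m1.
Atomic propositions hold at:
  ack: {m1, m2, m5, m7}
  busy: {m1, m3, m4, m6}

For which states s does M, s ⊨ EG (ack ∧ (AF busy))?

{m1, m7}

AF busy: least fixpoint, start Z0 = {m1, m3, m4, m6}, add states with every successor in Z. Z1 = {m1, m3, m4, m5, m6, m7}; Z2 = {m0, m1, m3, m4, m5, m6, m7}; Z3 = {m0, m1, m2, m3, m4, m5, m6, m7}; fixed.
Sat(AF busy) = {m0, m1, m2, m3, m4, m5, m6, m7}
Sat(ack ∧ (AF busy)) = {m1, m2, m5, m7}
EG (ack ∧ (AF busy)): greatest fixpoint, start Z0 = {m1, m2, m5, m7}, keep only states in Sat with some successor in Z. Z1 = {m1, m7}; fixed.
Sat(EG (ack ∧ (AF busy))) = {m1, m7}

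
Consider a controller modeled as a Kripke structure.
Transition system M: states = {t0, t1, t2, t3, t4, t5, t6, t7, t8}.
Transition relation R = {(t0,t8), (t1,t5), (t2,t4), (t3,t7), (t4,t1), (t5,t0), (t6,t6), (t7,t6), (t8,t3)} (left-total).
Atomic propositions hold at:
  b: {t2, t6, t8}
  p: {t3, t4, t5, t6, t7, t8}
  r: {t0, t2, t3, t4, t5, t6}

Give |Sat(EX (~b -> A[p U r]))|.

8

Sat(~b) = {t0, t1, t3, t4, t5, t7}
A[p U r]: least fixpoint, start Z0 = Sat(r) = {t0, t2, t3, t4, t5, t6}, add states in Sat(p) with every successor in Z. Z1 = {t0, t2, t3, t4, t5, t6, t7, t8}; fixed.
Sat(A[p U r]) = {t0, t2, t3, t4, t5, t6, t7, t8}
Sat(~b -> A[p U r]) = {t0, t2, t3, t4, t5, t6, t7, t8}
Sat(EX (~b -> A[p U r])) = {s : some successor in {t0, t2, t3, t4, t5, t6, t7, t8}} = {t0, t1, t2, t3, t5, t6, t7, t8}
|Sat(EX (~b -> A[p U r]))| = |{t0, t1, t2, t3, t5, t6, t7, t8}| = 8.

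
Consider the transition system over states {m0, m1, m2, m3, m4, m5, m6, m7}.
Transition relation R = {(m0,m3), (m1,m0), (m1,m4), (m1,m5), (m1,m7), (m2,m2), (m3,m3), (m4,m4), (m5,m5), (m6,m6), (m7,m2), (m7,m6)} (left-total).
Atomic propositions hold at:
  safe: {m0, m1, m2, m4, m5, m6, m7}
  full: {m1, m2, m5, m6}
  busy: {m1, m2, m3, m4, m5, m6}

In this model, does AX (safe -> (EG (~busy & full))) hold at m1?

No

Sat(~busy) = {m0, m7}
Sat(~busy & full) = ∅
EG (~busy & full): greatest fixpoint, start Z0 = ∅, keep only states in Sat with some successor in Z. Already a fixed point.
Sat(EG (~busy & full)) = ∅
Sat(safe -> (EG (~busy & full))) = {m3}
Sat(AX (safe -> (EG (~busy & full)))) = {s : every successor in {m3}} = {m0, m3}
m1 ∉ Sat(AX (safe -> (EG (~busy & full)))) = {m0, m3}, so the formula does not hold at m1.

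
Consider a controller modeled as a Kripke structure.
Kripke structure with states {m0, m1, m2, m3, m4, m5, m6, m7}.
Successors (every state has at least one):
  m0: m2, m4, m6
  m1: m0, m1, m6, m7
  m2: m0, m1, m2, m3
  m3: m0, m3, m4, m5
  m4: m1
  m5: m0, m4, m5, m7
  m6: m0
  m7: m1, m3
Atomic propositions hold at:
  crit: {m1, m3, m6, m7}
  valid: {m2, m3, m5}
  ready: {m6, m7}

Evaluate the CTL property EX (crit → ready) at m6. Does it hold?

Yes

Sat(crit → ready) = {m0, m2, m4, m5, m6, m7}
Sat(EX (crit → ready)) = {s : some successor in {m0, m2, m4, m5, m6, m7}} = {m0, m1, m2, m3, m5, m6}
m6 ∈ Sat(EX (crit → ready)) = {m0, m1, m2, m3, m5, m6}, so the formula holds at m6.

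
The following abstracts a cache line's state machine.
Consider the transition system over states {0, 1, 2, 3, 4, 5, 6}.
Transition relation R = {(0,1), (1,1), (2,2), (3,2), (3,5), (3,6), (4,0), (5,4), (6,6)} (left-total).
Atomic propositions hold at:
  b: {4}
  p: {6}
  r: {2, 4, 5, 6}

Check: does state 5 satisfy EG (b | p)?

No

Sat(b | p) = {4, 6}
EG (b | p): greatest fixpoint, start Z0 = {4, 6}, keep only states in Sat with some successor in Z. Z1 = {6}; fixed.
Sat(EG (b | p)) = {6}
5 ∉ Sat(EG (b | p)) = {6}, so the formula does not hold at 5.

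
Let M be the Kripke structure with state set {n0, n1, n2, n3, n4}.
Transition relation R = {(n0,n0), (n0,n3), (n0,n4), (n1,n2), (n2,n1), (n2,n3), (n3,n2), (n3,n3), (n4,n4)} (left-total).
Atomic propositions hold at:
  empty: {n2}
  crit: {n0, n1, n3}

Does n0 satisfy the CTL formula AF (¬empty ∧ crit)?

Sat(¬empty) = {n0, n1, n3, n4}
Sat(¬empty ∧ crit) = {n0, n1, n3}
AF (¬empty ∧ crit): least fixpoint, start Z0 = {n0, n1, n3}, add states with every successor in Z. Z1 = {n0, n1, n2, n3}; fixed.
Sat(AF (¬empty ∧ crit)) = {n0, n1, n2, n3}
n0 ∈ Sat(AF (¬empty ∧ crit)) = {n0, n1, n2, n3}, so the formula holds at n0.

Yes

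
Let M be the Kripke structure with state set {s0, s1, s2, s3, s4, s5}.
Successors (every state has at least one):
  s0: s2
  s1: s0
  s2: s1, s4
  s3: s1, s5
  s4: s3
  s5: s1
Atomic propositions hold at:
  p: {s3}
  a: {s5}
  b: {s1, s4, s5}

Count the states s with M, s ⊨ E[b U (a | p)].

Sat(a | p) = {s3, s5}
E[b U (a | p)]: least fixpoint, start Z0 = Sat((a | p)) = {s3, s5}, add states in Sat(b) with some successor in Z. Z1 = {s3, s4, s5}; fixed.
Sat(E[b U (a | p)]) = {s3, s4, s5}
|Sat(E[b U (a | p)])| = |{s3, s4, s5}| = 3.

3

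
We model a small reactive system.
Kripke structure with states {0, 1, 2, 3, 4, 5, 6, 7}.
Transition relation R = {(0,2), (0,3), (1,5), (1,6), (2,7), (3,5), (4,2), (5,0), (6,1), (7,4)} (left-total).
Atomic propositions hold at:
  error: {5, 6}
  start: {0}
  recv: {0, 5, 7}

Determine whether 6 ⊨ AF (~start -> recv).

Sat(~start) = {1, 2, 3, 4, 5, 6, 7}
Sat(~start -> recv) = {0, 5, 7}
AF (~start -> recv): least fixpoint, start Z0 = {0, 5, 7}, add states with every successor in Z. Z1 = {0, 2, 3, 5, 7}; Z2 = {0, 2, 3, 4, 5, 7}; fixed.
Sat(AF (~start -> recv)) = {0, 2, 3, 4, 5, 7}
6 ∉ Sat(AF (~start -> recv)) = {0, 2, 3, 4, 5, 7}, so the formula does not hold at 6.

No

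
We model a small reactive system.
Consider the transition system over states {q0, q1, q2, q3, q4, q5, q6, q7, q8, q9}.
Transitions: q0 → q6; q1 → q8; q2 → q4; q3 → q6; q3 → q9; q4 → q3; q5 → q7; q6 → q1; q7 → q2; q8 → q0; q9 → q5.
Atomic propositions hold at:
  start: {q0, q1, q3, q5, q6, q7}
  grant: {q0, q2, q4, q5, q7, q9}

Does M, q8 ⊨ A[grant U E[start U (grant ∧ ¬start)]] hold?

Sat(¬start) = {q2, q4, q8, q9}
Sat(grant ∧ ¬start) = {q2, q4, q9}
E[start U (grant ∧ ¬start)]: least fixpoint, start Z0 = Sat((grant ∧ ¬start)) = {q2, q4, q9}, add states in Sat(start) with some successor in Z. Z1 = {q2, q3, q4, q7, q9}; Z2 = {q2, q3, q4, q5, q7, q9}; fixed.
Sat(E[start U (grant ∧ ¬start)]) = {q2, q3, q4, q5, q7, q9}
A[grant U E[start U (grant ∧ ¬start)]]: least fixpoint, start Z0 = Sat(E[start U (grant ∧ ¬start)]) = {q2, q3, q4, q5, q7, q9}, add states in Sat(grant) with every successor in Z. Already a fixed point.
Sat(A[grant U E[start U (grant ∧ ¬start)]]) = {q2, q3, q4, q5, q7, q9}
q8 ∉ Sat(A[grant U E[start U (grant ∧ ¬start)]]) = {q2, q3, q4, q5, q7, q9}, so the formula does not hold at q8.

No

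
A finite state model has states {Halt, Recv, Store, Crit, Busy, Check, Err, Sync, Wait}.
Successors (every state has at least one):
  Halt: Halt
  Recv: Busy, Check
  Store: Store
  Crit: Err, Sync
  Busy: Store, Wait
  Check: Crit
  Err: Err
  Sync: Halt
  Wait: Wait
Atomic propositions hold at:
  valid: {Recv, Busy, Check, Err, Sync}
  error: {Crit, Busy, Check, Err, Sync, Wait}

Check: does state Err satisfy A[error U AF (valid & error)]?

Yes

Sat(valid & error) = {Busy, Check, Err, Sync}
AF (valid & error): least fixpoint, start Z0 = {Busy, Check, Err, Sync}, add states with every successor in Z. Z1 = {Recv, Crit, Busy, Check, Err, Sync}; fixed.
Sat(AF (valid & error)) = {Recv, Crit, Busy, Check, Err, Sync}
A[error U AF (valid & error)]: least fixpoint, start Z0 = Sat(AF (valid & error)) = {Recv, Crit, Busy, Check, Err, Sync}, add states in Sat(error) with every successor in Z. Already a fixed point.
Sat(A[error U AF (valid & error)]) = {Recv, Crit, Busy, Check, Err, Sync}
Err ∈ Sat(A[error U AF (valid & error)]) = {Recv, Crit, Busy, Check, Err, Sync}, so the formula holds at Err.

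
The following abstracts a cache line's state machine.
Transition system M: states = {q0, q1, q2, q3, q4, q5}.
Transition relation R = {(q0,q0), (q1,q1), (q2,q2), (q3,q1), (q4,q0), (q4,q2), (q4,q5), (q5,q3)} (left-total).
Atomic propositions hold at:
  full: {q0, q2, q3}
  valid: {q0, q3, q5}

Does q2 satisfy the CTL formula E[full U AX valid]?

No

Sat(AX valid) = {s : every successor in {q0, q3, q5}} = {q0, q5}
E[full U AX valid]: least fixpoint, start Z0 = Sat(AX valid) = {q0, q5}, add states in Sat(full) with some successor in Z. Already a fixed point.
Sat(E[full U AX valid]) = {q0, q5}
q2 ∉ Sat(E[full U AX valid]) = {q0, q5}, so the formula does not hold at q2.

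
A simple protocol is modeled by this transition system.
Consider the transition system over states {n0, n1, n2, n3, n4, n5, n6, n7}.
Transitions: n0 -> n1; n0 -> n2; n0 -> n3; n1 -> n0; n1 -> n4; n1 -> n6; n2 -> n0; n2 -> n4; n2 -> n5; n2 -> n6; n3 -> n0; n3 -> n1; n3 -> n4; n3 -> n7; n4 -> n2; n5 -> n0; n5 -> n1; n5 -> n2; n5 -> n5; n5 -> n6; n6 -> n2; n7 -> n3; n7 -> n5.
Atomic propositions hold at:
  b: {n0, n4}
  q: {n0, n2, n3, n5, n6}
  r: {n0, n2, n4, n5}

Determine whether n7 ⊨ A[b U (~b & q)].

No

Sat(~b) = {n1, n2, n3, n5, n6, n7}
Sat(~b & q) = {n2, n3, n5, n6}
A[b U (~b & q)]: least fixpoint, start Z0 = Sat((~b & q)) = {n2, n3, n5, n6}, add states in Sat(b) with every successor in Z. Z1 = {n2, n3, n4, n5, n6}; fixed.
Sat(A[b U (~b & q)]) = {n2, n3, n4, n5, n6}
n7 ∉ Sat(A[b U (~b & q)]) = {n2, n3, n4, n5, n6}, so the formula does not hold at n7.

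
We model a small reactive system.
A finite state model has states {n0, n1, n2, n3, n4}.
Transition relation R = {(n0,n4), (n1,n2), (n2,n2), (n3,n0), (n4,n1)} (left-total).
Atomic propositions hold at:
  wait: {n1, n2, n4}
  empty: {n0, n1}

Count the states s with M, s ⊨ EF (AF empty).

AF empty: least fixpoint, start Z0 = {n0, n1}, add states with every successor in Z. Z1 = {n0, n1, n3, n4}; fixed.
Sat(AF empty) = {n0, n1, n3, n4}
EF (AF empty): least fixpoint, start Z0 = {n0, n1, n3, n4}, add states with some successor in Z. Already a fixed point.
Sat(EF (AF empty)) = {n0, n1, n3, n4}
|Sat(EF (AF empty))| = |{n0, n1, n3, n4}| = 4.

4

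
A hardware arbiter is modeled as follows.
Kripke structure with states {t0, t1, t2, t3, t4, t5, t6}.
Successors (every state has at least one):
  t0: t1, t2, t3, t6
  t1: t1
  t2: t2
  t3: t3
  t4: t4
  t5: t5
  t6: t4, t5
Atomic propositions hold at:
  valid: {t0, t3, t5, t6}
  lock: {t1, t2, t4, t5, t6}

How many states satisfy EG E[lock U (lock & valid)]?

Sat(lock & valid) = {t5, t6}
E[lock U (lock & valid)]: least fixpoint, start Z0 = Sat((lock & valid)) = {t5, t6}, add states in Sat(lock) with some successor in Z. Already a fixed point.
Sat(E[lock U (lock & valid)]) = {t5, t6}
EG E[lock U (lock & valid)]: greatest fixpoint, start Z0 = {t5, t6}, keep only states in Sat with some successor in Z. Already a fixed point.
Sat(EG E[lock U (lock & valid)]) = {t5, t6}
|Sat(EG E[lock U (lock & valid)])| = |{t5, t6}| = 2.

2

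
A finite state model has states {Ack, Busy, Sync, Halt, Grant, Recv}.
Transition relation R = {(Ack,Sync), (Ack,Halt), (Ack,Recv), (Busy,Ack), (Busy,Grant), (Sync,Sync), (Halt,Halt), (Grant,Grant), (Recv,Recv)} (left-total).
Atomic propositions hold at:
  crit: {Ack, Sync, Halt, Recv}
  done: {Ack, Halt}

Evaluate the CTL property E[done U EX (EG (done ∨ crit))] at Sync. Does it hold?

Sat(done ∨ crit) = {Ack, Sync, Halt, Recv}
EG (done ∨ crit): greatest fixpoint, start Z0 = {Ack, Sync, Halt, Recv}, keep only states in Sat with some successor in Z. Already a fixed point.
Sat(EG (done ∨ crit)) = {Ack, Sync, Halt, Recv}
Sat(EX (EG (done ∨ crit))) = {s : some successor in {Ack, Sync, Halt, Recv}} = {Ack, Busy, Sync, Halt, Recv}
E[done U EX (EG (done ∨ crit))]: least fixpoint, start Z0 = Sat(EX (EG (done ∨ crit))) = {Ack, Busy, Sync, Halt, Recv}, add states in Sat(done) with some successor in Z. Already a fixed point.
Sat(E[done U EX (EG (done ∨ crit))]) = {Ack, Busy, Sync, Halt, Recv}
Sync ∈ Sat(E[done U EX (EG (done ∨ crit))]) = {Ack, Busy, Sync, Halt, Recv}, so the formula holds at Sync.

Yes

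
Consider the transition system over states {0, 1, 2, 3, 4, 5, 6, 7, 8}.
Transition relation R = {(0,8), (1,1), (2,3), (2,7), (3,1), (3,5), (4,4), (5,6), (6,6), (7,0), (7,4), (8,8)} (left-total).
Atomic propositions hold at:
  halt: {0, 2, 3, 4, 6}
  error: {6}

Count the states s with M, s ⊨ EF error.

EF error: least fixpoint, start Z0 = {6}, add states with some successor in Z. Z1 = {5, 6}; Z2 = {3, 5, 6}; Z3 = {2, 3, 5, 6}; fixed.
Sat(EF error) = {2, 3, 5, 6}
|Sat(EF error)| = |{2, 3, 5, 6}| = 4.

4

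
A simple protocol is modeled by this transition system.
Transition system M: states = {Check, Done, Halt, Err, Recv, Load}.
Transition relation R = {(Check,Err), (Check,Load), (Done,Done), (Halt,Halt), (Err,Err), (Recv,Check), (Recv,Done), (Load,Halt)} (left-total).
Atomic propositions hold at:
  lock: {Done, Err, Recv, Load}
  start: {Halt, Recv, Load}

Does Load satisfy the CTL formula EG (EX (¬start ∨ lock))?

No

Sat(¬start) = {Check, Done, Err}
Sat(¬start ∨ lock) = {Check, Done, Err, Recv, Load}
Sat(EX (¬start ∨ lock)) = {s : some successor in {Check, Done, Err, Recv, Load}} = {Check, Done, Err, Recv}
EG (EX (¬start ∨ lock)): greatest fixpoint, start Z0 = {Check, Done, Err, Recv}, keep only states in Sat with some successor in Z. Already a fixed point.
Sat(EG (EX (¬start ∨ lock))) = {Check, Done, Err, Recv}
Load ∉ Sat(EG (EX (¬start ∨ lock))) = {Check, Done, Err, Recv}, so the formula does not hold at Load.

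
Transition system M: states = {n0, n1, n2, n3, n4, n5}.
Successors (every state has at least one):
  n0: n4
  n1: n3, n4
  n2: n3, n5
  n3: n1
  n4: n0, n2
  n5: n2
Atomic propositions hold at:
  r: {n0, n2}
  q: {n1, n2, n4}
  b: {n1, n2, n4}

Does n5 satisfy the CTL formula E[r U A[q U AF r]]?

Yes

AF r: least fixpoint, start Z0 = {n0, n2}, add states with every successor in Z. Z1 = {n0, n2, n4, n5}; fixed.
Sat(AF r) = {n0, n2, n4, n5}
A[q U AF r]: least fixpoint, start Z0 = Sat(AF r) = {n0, n2, n4, n5}, add states in Sat(q) with every successor in Z. Already a fixed point.
Sat(A[q U AF r]) = {n0, n2, n4, n5}
E[r U A[q U AF r]]: least fixpoint, start Z0 = Sat(A[q U AF r]) = {n0, n2, n4, n5}, add states in Sat(r) with some successor in Z. Already a fixed point.
Sat(E[r U A[q U AF r]]) = {n0, n2, n4, n5}
n5 ∈ Sat(E[r U A[q U AF r]]) = {n0, n2, n4, n5}, so the formula holds at n5.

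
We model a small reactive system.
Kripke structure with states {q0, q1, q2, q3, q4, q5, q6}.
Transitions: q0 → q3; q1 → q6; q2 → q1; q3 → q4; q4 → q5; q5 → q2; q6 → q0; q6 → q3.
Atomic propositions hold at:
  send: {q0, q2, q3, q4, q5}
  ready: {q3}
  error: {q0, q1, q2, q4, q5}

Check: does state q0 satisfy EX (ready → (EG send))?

No

EG send: greatest fixpoint, start Z0 = {q0, q2, q3, q4, q5}, keep only states in Sat with some successor in Z. Z1 = {q0, q3, q4, q5}; Z2 = {q0, q3, q4}; Z3 = {q0, q3}; Z4 = {q0}; Z5 = ∅; fixed.
Sat(EG send) = ∅
Sat(ready → (EG send)) = {q0, q1, q2, q4, q5, q6}
Sat(EX (ready → (EG send))) = {s : some successor in {q0, q1, q2, q4, q5, q6}} = {q1, q2, q3, q4, q5, q6}
q0 ∉ Sat(EX (ready → (EG send))) = {q1, q2, q3, q4, q5, q6}, so the formula does not hold at q0.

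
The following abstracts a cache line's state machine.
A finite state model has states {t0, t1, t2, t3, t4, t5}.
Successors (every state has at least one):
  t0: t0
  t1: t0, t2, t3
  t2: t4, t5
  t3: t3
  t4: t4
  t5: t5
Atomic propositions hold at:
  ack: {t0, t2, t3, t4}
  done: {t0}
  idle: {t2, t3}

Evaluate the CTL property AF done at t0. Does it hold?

Yes

AF done: least fixpoint, start Z0 = {t0}, add states with every successor in Z. Already a fixed point.
Sat(AF done) = {t0}
t0 ∈ Sat(AF done) = {t0}, so the formula holds at t0.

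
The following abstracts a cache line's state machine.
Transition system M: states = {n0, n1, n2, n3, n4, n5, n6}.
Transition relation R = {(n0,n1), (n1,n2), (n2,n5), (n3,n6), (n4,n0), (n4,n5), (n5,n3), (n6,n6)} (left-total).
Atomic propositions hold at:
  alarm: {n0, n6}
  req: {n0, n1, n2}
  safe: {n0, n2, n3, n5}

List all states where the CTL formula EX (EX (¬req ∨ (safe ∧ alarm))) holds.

Sat(¬req) = {n3, n4, n5, n6}
Sat(safe ∧ alarm) = {n0}
Sat(¬req ∨ (safe ∧ alarm)) = {n0, n3, n4, n5, n6}
Sat(EX (¬req ∨ (safe ∧ alarm))) = {s : some successor in {n0, n3, n4, n5, n6}} = {n2, n3, n4, n5, n6}
Sat(EX (EX (¬req ∨ (safe ∧ alarm)))) = {s : some successor in {n2, n3, n4, n5, n6}} = {n1, n2, n3, n4, n5, n6}

{n1, n2, n3, n4, n5, n6}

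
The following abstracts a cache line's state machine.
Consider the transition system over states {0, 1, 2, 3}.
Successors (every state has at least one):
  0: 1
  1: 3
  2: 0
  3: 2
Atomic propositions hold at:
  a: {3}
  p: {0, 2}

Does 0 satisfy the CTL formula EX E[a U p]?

No

E[a U p]: least fixpoint, start Z0 = Sat(p) = {0, 2}, add states in Sat(a) with some successor in Z. Z1 = {0, 2, 3}; fixed.
Sat(E[a U p]) = {0, 2, 3}
Sat(EX E[a U p]) = {s : some successor in {0, 2, 3}} = {1, 2, 3}
0 ∉ Sat(EX E[a U p]) = {1, 2, 3}, so the formula does not hold at 0.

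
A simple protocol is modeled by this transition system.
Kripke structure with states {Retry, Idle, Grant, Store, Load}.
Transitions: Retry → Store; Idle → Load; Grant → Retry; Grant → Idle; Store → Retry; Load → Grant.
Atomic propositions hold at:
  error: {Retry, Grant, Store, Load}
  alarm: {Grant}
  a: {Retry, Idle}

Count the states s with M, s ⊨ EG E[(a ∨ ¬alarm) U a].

Sat(¬alarm) = {Retry, Idle, Store, Load}
Sat(a ∨ ¬alarm) = {Retry, Idle, Store, Load}
E[(a ∨ ¬alarm) U a]: least fixpoint, start Z0 = Sat(a) = {Retry, Idle}, add states in Sat(a ∨ ¬alarm) with some successor in Z. Z1 = {Retry, Idle, Store}; fixed.
Sat(E[(a ∨ ¬alarm) U a]) = {Retry, Idle, Store}
EG E[(a ∨ ¬alarm) U a]: greatest fixpoint, start Z0 = {Retry, Idle, Store}, keep only states in Sat with some successor in Z. Z1 = {Retry, Store}; fixed.
Sat(EG E[(a ∨ ¬alarm) U a]) = {Retry, Store}
|Sat(EG E[(a ∨ ¬alarm) U a])| = |{Retry, Store}| = 2.

2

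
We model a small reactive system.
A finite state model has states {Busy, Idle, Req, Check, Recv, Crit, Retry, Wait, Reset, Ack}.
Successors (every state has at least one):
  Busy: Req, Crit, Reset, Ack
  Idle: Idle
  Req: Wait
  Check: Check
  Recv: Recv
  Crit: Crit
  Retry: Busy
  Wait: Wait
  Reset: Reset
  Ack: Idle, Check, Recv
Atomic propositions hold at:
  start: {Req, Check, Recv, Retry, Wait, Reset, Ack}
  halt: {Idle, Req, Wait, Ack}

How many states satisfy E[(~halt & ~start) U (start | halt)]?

9

Sat(~halt) = {Busy, Check, Recv, Crit, Retry, Reset}
Sat(~start) = {Busy, Idle, Crit}
Sat(~halt & ~start) = {Busy, Crit}
Sat(start | halt) = {Idle, Req, Check, Recv, Retry, Wait, Reset, Ack}
E[(~halt & ~start) U (start | halt)]: least fixpoint, start Z0 = Sat((start | halt)) = {Idle, Req, Check, Recv, Retry, Wait, Reset, Ack}, add states in Sat(~halt & ~start) with some successor in Z. Z1 = {Busy, Idle, Req, Check, Recv, Retry, Wait, Reset, Ack}; fixed.
Sat(E[(~halt & ~start) U (start | halt)]) = {Busy, Idle, Req, Check, Recv, Retry, Wait, Reset, Ack}
|Sat(E[(~halt & ~start) U (start | halt)])| = |{Busy, Idle, Req, Check, Recv, Retry, Wait, Reset, Ack}| = 9.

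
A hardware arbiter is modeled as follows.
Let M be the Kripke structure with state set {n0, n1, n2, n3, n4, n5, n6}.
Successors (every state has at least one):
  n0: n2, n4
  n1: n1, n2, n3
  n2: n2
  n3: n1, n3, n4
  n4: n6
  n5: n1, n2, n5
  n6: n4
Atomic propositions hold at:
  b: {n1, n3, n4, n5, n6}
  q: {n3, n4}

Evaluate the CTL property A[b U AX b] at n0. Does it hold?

Sat(AX b) = {s : every successor in {n1, n3, n4, n5, n6}} = {n3, n4, n6}
A[b U AX b]: least fixpoint, start Z0 = Sat(AX b) = {n3, n4, n6}, add states in Sat(b) with every successor in Z. Already a fixed point.
Sat(A[b U AX b]) = {n3, n4, n6}
n0 ∉ Sat(A[b U AX b]) = {n3, n4, n6}, so the formula does not hold at n0.

No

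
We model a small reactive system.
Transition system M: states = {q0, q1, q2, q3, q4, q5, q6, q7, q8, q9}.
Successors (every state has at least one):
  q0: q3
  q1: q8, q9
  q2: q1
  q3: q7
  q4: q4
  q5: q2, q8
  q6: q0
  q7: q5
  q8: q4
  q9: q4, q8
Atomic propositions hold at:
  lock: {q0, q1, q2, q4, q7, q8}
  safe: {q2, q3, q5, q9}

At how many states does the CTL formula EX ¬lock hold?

Sat(¬lock) = {q3, q5, q6, q9}
Sat(EX ¬lock) = {s : some successor in {q3, q5, q6, q9}} = {q0, q1, q7}
|Sat(EX ¬lock)| = |{q0, q1, q7}| = 3.

3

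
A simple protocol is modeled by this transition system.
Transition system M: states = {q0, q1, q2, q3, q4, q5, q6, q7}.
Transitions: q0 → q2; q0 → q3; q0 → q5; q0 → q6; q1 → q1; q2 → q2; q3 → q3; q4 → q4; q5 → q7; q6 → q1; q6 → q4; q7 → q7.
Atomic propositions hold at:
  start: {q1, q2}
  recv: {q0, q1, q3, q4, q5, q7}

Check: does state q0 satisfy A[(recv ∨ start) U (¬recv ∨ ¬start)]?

Yes

Sat(recv ∨ start) = {q0, q1, q2, q3, q4, q5, q7}
Sat(¬recv) = {q2, q6}
Sat(¬start) = {q0, q3, q4, q5, q6, q7}
Sat(¬recv ∨ ¬start) = {q0, q2, q3, q4, q5, q6, q7}
A[(recv ∨ start) U (¬recv ∨ ¬start)]: least fixpoint, start Z0 = Sat((¬recv ∨ ¬start)) = {q0, q2, q3, q4, q5, q6, q7}, add states in Sat(recv ∨ start) with every successor in Z. Already a fixed point.
Sat(A[(recv ∨ start) U (¬recv ∨ ¬start)]) = {q0, q2, q3, q4, q5, q6, q7}
q0 ∈ Sat(A[(recv ∨ start) U (¬recv ∨ ¬start)]) = {q0, q2, q3, q4, q5, q6, q7}, so the formula holds at q0.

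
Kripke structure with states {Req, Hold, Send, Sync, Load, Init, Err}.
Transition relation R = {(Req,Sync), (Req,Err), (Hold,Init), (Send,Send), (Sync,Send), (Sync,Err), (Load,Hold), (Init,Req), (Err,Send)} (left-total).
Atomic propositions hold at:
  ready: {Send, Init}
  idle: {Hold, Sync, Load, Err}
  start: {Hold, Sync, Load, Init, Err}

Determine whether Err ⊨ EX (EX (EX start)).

Sat(EX start) = {s : some successor in {Hold, Sync, Load, Init, Err}} = {Req, Hold, Sync, Load}
Sat(EX (EX start)) = {s : some successor in {Req, Hold, Sync, Load}} = {Req, Load, Init}
Sat(EX (EX (EX start))) = {s : some successor in {Req, Load, Init}} = {Hold, Init}
Err ∉ Sat(EX (EX (EX start))) = {Hold, Init}, so the formula does not hold at Err.

No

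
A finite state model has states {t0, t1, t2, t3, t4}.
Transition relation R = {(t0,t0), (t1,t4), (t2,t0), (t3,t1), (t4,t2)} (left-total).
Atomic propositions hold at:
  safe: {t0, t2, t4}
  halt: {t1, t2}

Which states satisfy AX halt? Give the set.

{t3, t4}

Sat(AX halt) = {s : every successor in {t1, t2}} = {t3, t4}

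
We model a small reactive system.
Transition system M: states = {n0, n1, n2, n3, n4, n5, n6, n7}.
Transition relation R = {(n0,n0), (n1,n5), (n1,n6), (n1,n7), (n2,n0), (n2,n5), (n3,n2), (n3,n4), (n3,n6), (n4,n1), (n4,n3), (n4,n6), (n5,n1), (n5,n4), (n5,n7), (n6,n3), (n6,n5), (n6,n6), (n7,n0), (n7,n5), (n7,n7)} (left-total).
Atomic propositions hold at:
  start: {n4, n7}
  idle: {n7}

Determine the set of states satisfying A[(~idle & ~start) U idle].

{n7}

Sat(~idle) = {n0, n1, n2, n3, n4, n5, n6}
Sat(~start) = {n0, n1, n2, n3, n5, n6}
Sat(~idle & ~start) = {n0, n1, n2, n3, n5, n6}
A[(~idle & ~start) U idle]: least fixpoint, start Z0 = Sat(idle) = {n7}, add states in Sat(~idle & ~start) with every successor in Z. Already a fixed point.
Sat(A[(~idle & ~start) U idle]) = {n7}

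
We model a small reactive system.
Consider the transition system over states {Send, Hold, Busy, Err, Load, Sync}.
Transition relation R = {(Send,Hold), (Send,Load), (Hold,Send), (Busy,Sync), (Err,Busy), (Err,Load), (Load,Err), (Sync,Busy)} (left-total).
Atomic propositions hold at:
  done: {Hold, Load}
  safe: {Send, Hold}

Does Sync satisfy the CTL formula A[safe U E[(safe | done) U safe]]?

Sat(safe | done) = {Send, Hold, Load}
E[(safe | done) U safe]: least fixpoint, start Z0 = Sat(safe) = {Send, Hold}, add states in Sat(safe | done) with some successor in Z. Already a fixed point.
Sat(E[(safe | done) U safe]) = {Send, Hold}
A[safe U E[(safe | done) U safe]]: least fixpoint, start Z0 = Sat(E[(safe | done) U safe]) = {Send, Hold}, add states in Sat(safe) with every successor in Z. Already a fixed point.
Sat(A[safe U E[(safe | done) U safe]]) = {Send, Hold}
Sync ∉ Sat(A[safe U E[(safe | done) U safe]]) = {Send, Hold}, so the formula does not hold at Sync.

No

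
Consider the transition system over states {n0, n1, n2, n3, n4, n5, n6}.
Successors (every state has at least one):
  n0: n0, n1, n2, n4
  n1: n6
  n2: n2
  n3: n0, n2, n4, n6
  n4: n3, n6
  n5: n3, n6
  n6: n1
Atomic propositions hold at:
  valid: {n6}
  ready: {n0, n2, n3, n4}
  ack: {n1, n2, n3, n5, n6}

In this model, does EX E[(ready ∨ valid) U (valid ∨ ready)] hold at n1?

Sat(ready ∨ valid) = {n0, n2, n3, n4, n6}
Sat(valid ∨ ready) = {n0, n2, n3, n4, n6}
E[(ready ∨ valid) U (valid ∨ ready)]: least fixpoint, start Z0 = Sat((valid ∨ ready)) = {n0, n2, n3, n4, n6}, add states in Sat(ready ∨ valid) with some successor in Z. Already a fixed point.
Sat(E[(ready ∨ valid) U (valid ∨ ready)]) = {n0, n2, n3, n4, n6}
Sat(EX E[(ready ∨ valid) U (valid ∨ ready)]) = {s : some successor in {n0, n2, n3, n4, n6}} = {n0, n1, n2, n3, n4, n5}
n1 ∈ Sat(EX E[(ready ∨ valid) U (valid ∨ ready)]) = {n0, n1, n2, n3, n4, n5}, so the formula holds at n1.

Yes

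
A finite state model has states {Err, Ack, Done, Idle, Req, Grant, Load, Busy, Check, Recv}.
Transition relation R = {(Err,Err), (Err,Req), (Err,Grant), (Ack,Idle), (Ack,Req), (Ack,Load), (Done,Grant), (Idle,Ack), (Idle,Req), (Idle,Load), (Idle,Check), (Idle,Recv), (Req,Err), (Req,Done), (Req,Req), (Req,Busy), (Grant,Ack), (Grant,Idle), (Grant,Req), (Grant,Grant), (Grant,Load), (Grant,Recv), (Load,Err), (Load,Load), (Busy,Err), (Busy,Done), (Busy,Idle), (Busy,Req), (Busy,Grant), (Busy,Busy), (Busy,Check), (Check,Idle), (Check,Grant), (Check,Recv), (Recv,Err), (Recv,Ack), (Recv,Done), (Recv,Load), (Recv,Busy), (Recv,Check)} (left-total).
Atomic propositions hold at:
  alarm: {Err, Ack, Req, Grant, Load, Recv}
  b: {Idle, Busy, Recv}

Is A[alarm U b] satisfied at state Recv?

A[alarm U b]: least fixpoint, start Z0 = Sat(b) = {Idle, Busy, Recv}, add states in Sat(alarm) with every successor in Z. Already a fixed point.
Sat(A[alarm U b]) = {Idle, Busy, Recv}
Recv ∈ Sat(A[alarm U b]) = {Idle, Busy, Recv}, so the formula holds at Recv.

Yes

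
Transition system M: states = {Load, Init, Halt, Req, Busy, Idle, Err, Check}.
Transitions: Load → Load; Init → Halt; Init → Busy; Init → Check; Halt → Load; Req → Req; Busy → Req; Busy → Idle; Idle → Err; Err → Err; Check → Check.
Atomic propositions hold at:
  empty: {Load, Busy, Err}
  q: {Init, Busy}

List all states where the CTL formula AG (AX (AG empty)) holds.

AG empty: greatest fixpoint, start Z0 = {Load, Busy, Err}, keep only states in Sat with every successor in Z. Z1 = {Load, Err}; fixed.
Sat(AG empty) = {Load, Err}
Sat(AX (AG empty)) = {s : every successor in {Load, Err}} = {Load, Halt, Idle, Err}
AG (AX (AG empty)): greatest fixpoint, start Z0 = {Load, Halt, Idle, Err}, keep only states in Sat with every successor in Z. Already a fixed point.
Sat(AG (AX (AG empty))) = {Load, Halt, Idle, Err}

{Load, Halt, Idle, Err}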